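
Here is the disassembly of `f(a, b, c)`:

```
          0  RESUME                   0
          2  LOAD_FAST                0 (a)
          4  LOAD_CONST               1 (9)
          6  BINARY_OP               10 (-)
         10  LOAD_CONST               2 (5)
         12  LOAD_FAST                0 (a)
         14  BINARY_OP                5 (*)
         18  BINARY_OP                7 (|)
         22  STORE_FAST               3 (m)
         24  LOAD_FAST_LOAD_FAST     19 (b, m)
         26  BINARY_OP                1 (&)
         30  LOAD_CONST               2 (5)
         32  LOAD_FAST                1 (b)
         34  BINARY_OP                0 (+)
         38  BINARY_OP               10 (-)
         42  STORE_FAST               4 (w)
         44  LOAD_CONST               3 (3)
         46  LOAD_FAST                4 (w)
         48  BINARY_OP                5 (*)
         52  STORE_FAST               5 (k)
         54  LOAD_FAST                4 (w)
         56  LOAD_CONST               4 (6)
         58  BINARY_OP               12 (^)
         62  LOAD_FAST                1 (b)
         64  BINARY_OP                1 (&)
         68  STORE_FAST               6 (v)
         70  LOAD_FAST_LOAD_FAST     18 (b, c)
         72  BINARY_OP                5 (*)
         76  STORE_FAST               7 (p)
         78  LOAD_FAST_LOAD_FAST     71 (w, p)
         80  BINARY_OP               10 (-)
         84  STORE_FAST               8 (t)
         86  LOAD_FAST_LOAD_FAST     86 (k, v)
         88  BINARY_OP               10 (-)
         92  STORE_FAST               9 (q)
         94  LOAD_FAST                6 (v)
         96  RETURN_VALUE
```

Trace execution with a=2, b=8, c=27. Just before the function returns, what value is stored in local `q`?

-23

LOAD_FAST a → push 2. Stack: [2]
LOAD_CONST → push 9. Stack: [2, 9]
BINARY_OP - → 2 - 9 = -7. Stack: [-7]
LOAD_CONST → push 5. Stack: [-7, 5]
LOAD_FAST a → push 2. Stack: [-7, 5, 2]
BINARY_OP * → 5 * 2 = 10. Stack: [-7, 10]
BINARY_OP | → -7 | 10 = -5. Stack: [-5]
STORE_FAST m → m=-5. Stack: []
LOAD_FAST_LOAD_FAST b,m → push 8,-5. Stack: [8, -5]
BINARY_OP & → 8 & -5 = 8. Stack: [8]
LOAD_CONST → push 5. Stack: [8, 5]
LOAD_FAST b → push 8. Stack: [8, 5, 8]
BINARY_OP + → 5 + 8 = 13. Stack: [8, 13]
BINARY_OP - → 8 - 13 = -5. Stack: [-5]
STORE_FAST w → w=-5. Stack: []
LOAD_CONST → push 3. Stack: [3]
LOAD_FAST w → push -5. Stack: [3, -5]
BINARY_OP * → 3 * -5 = -15. Stack: [-15]
STORE_FAST k → k=-15. Stack: []
LOAD_FAST w → push -5. Stack: [-5]
LOAD_CONST → push 6. Stack: [-5, 6]
BINARY_OP ^ → -5 ^ 6 = -3. Stack: [-3]
LOAD_FAST b → push 8. Stack: [-3, 8]
BINARY_OP & → -3 & 8 = 8. Stack: [8]
STORE_FAST v → v=8. Stack: []
LOAD_FAST_LOAD_FAST b,c → push 8,27. Stack: [8, 27]
BINARY_OP * → 8 * 27 = 216. Stack: [216]
STORE_FAST p → p=216. Stack: []
LOAD_FAST_LOAD_FAST w,p → push -5,216. Stack: [-5, 216]
BINARY_OP - → -5 - 216 = -221. Stack: [-221]
STORE_FAST t → t=-221. Stack: []
LOAD_FAST_LOAD_FAST k,v → push -15,8. Stack: [-15, 8]
BINARY_OP - → -15 - 8 = -23. Stack: [-23]
STORE_FAST q → q=-23. Stack: []
LOAD_FAST v → push 8. Stack: [8]
RETURN_VALUE → return 8.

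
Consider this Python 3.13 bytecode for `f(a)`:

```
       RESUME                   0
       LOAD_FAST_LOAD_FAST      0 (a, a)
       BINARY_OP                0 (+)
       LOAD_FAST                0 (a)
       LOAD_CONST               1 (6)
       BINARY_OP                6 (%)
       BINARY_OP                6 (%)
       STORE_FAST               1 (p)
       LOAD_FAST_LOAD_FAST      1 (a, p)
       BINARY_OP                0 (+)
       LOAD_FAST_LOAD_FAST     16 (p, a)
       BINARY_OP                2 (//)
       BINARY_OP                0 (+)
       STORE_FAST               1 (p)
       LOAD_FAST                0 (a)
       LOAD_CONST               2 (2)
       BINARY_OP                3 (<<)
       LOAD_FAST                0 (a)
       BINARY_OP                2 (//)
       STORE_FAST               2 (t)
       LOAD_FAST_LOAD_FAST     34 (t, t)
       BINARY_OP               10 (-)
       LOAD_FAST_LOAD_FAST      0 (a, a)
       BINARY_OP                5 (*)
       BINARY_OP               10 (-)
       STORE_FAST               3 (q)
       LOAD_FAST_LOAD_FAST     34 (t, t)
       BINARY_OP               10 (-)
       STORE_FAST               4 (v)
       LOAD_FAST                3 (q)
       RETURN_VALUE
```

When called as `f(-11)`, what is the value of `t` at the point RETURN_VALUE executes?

4

LOAD_FAST_LOAD_FAST a,a → push -11,-11. Stack: [-11, -11]
BINARY_OP + → -11 + -11 = -22. Stack: [-22]
LOAD_FAST a → push -11. Stack: [-22, -11]
LOAD_CONST → push 6. Stack: [-22, -11, 6]
BINARY_OP % → -11 % 6 = 1. Stack: [-22, 1]
BINARY_OP % → -22 % 1 = 0. Stack: [0]
STORE_FAST p → p=0. Stack: []
LOAD_FAST_LOAD_FAST a,p → push -11,0. Stack: [-11, 0]
BINARY_OP + → -11 + 0 = -11. Stack: [-11]
LOAD_FAST_LOAD_FAST p,a → push 0,-11. Stack: [-11, 0, -11]
BINARY_OP // → 0 // -11 = 0. Stack: [-11, 0]
BINARY_OP + → -11 + 0 = -11. Stack: [-11]
STORE_FAST p → p=-11. Stack: []
LOAD_FAST a → push -11. Stack: [-11]
LOAD_CONST → push 2. Stack: [-11, 2]
BINARY_OP << → -11 << 2 = -44. Stack: [-44]
LOAD_FAST a → push -11. Stack: [-44, -11]
BINARY_OP // → -44 // -11 = 4. Stack: [4]
STORE_FAST t → t=4. Stack: []
LOAD_FAST_LOAD_FAST t,t → push 4,4. Stack: [4, 4]
BINARY_OP - → 4 - 4 = 0. Stack: [0]
LOAD_FAST_LOAD_FAST a,a → push -11,-11. Stack: [0, -11, -11]
BINARY_OP * → -11 * -11 = 121. Stack: [0, 121]
BINARY_OP - → 0 - 121 = -121. Stack: [-121]
STORE_FAST q → q=-121. Stack: []
LOAD_FAST_LOAD_FAST t,t → push 4,4. Stack: [4, 4]
BINARY_OP - → 4 - 4 = 0. Stack: [0]
STORE_FAST v → v=0. Stack: []
LOAD_FAST q → push -121. Stack: [-121]
RETURN_VALUE → return -121.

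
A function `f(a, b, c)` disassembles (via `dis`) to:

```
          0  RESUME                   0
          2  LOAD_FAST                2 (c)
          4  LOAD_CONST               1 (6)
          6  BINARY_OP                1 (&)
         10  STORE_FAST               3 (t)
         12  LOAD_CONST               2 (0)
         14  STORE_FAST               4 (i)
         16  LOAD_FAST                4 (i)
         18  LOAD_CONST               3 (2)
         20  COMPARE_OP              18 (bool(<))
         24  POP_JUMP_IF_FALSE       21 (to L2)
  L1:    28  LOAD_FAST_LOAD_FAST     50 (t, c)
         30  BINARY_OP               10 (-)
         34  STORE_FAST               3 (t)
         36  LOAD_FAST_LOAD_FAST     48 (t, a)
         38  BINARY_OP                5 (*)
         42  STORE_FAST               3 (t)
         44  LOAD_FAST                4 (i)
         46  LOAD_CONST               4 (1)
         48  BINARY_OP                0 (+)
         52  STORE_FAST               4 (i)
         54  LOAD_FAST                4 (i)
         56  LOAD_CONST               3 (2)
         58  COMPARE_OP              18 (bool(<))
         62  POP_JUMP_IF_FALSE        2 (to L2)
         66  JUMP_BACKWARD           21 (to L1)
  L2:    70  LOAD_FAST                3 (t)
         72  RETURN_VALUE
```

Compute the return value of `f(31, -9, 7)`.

-1178

LOAD_FAST c → push 7. Stack: [7]
LOAD_CONST → push 6. Stack: [7, 6]
BINARY_OP & → 7 & 6 = 6. Stack: [6]
STORE_FAST t → t=6. Stack: []
LOAD_CONST → push 0. Stack: [0]
STORE_FAST i → i=0. Stack: []
LOAD_FAST i → push 0. Stack: [0]
LOAD_CONST → push 2. Stack: [0, 2]
COMPARE_OP bool(<) → 0 vs 2 = True. Stack: [True]
POP_JUMP_IF_FALSE → pop True; no jump. Stack: []
LOAD_FAST_LOAD_FAST t,c → push 6,7. Stack: [6, 7]
BINARY_OP - → 6 - 7 = -1. Stack: [-1]
STORE_FAST t → t=-1. Stack: []
LOAD_FAST_LOAD_FAST t,a → push -1,31. Stack: [-1, 31]
BINARY_OP * → -1 * 31 = -31. Stack: [-31]
STORE_FAST t → t=-31. Stack: []
LOAD_FAST i → push 0. Stack: [0]
LOAD_CONST → push 1. Stack: [0, 1]
BINARY_OP + → 0 + 1 = 1. Stack: [1]
STORE_FAST i → i=1. Stack: []
LOAD_FAST i → push 1. Stack: [1]
LOAD_CONST → push 2. Stack: [1, 2]
COMPARE_OP bool(<) → 1 vs 2 = True. Stack: [True]
POP_JUMP_IF_FALSE → pop True; no jump. Stack: []
LOAD_FAST_LOAD_FAST t,c → push -31,7. Stack: [-31, 7]
BINARY_OP - → -31 - 7 = -38. Stack: [-38]
STORE_FAST t → t=-38. Stack: []
LOAD_FAST_LOAD_FAST t,a → push -38,31. Stack: [-38, 31]
BINARY_OP * → -38 * 31 = -1178. Stack: [-1178]
STORE_FAST t → t=-1178. Stack: []
LOAD_FAST i → push 1. Stack: [1]
LOAD_CONST → push 1. Stack: [1, 1]
BINARY_OP + → 1 + 1 = 2. Stack: [2]
STORE_FAST i → i=2. Stack: []
LOAD_FAST i → push 2. Stack: [2]
LOAD_CONST → push 2. Stack: [2, 2]
COMPARE_OP bool(<) → 2 vs 2 = False. Stack: [False]
POP_JUMP_IF_FALSE → pop False; jump. Stack: []
LOAD_FAST t → push -1178. Stack: [-1178]
RETURN_VALUE → return -1178.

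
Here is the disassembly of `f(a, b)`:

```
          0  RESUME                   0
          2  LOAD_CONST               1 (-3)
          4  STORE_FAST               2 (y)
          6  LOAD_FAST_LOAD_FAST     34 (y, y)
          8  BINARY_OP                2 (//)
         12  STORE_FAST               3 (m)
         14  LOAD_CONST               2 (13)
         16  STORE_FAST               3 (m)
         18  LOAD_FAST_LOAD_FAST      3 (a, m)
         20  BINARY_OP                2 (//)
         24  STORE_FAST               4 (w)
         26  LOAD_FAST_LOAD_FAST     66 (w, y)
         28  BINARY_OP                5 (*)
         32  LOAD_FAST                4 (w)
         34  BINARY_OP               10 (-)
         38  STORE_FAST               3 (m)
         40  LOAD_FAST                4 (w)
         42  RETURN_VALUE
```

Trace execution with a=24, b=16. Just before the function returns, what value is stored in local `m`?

-4

LOAD_CONST → push -3. Stack: [-3]
STORE_FAST y → y=-3. Stack: []
LOAD_FAST_LOAD_FAST y,y → push -3,-3. Stack: [-3, -3]
BINARY_OP // → -3 // -3 = 1. Stack: [1]
STORE_FAST m → m=1. Stack: []
LOAD_CONST → push 13. Stack: [13]
STORE_FAST m → m=13. Stack: []
LOAD_FAST_LOAD_FAST a,m → push 24,13. Stack: [24, 13]
BINARY_OP // → 24 // 13 = 1. Stack: [1]
STORE_FAST w → w=1. Stack: []
LOAD_FAST_LOAD_FAST w,y → push 1,-3. Stack: [1, -3]
BINARY_OP * → 1 * -3 = -3. Stack: [-3]
LOAD_FAST w → push 1. Stack: [-3, 1]
BINARY_OP - → -3 - 1 = -4. Stack: [-4]
STORE_FAST m → m=-4. Stack: []
LOAD_FAST w → push 1. Stack: [1]
RETURN_VALUE → return 1.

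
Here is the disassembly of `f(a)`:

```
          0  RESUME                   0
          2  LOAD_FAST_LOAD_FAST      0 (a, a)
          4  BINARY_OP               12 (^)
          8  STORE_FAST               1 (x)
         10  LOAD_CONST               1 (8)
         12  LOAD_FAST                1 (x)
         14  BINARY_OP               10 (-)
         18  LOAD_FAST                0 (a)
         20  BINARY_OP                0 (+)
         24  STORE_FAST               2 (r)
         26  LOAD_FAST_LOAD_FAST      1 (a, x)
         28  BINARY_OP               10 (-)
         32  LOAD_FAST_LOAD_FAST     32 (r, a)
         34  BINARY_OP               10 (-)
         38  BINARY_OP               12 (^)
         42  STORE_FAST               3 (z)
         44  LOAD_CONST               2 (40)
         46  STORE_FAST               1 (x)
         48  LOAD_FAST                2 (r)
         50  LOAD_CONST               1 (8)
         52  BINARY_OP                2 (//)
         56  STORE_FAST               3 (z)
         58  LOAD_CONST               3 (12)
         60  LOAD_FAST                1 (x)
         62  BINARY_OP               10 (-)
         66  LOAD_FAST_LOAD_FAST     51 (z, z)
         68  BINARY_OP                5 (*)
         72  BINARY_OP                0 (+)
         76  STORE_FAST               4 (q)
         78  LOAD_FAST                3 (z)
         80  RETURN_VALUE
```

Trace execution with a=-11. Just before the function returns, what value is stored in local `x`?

LOAD_FAST_LOAD_FAST a,a → push -11,-11. Stack: [-11, -11]
BINARY_OP ^ → -11 ^ -11 = 0. Stack: [0]
STORE_FAST x → x=0. Stack: []
LOAD_CONST → push 8. Stack: [8]
LOAD_FAST x → push 0. Stack: [8, 0]
BINARY_OP - → 8 - 0 = 8. Stack: [8]
LOAD_FAST a → push -11. Stack: [8, -11]
BINARY_OP + → 8 + -11 = -3. Stack: [-3]
STORE_FAST r → r=-3. Stack: []
LOAD_FAST_LOAD_FAST a,x → push -11,0. Stack: [-11, 0]
BINARY_OP - → -11 - 0 = -11. Stack: [-11]
LOAD_FAST_LOAD_FAST r,a → push -3,-11. Stack: [-11, -3, -11]
BINARY_OP - → -3 - -11 = 8. Stack: [-11, 8]
BINARY_OP ^ → -11 ^ 8 = -3. Stack: [-3]
STORE_FAST z → z=-3. Stack: []
LOAD_CONST → push 40. Stack: [40]
STORE_FAST x → x=40. Stack: []
LOAD_FAST r → push -3. Stack: [-3]
LOAD_CONST → push 8. Stack: [-3, 8]
BINARY_OP // → -3 // 8 = -1. Stack: [-1]
STORE_FAST z → z=-1. Stack: []
LOAD_CONST → push 12. Stack: [12]
LOAD_FAST x → push 40. Stack: [12, 40]
BINARY_OP - → 12 - 40 = -28. Stack: [-28]
LOAD_FAST_LOAD_FAST z,z → push -1,-1. Stack: [-28, -1, -1]
BINARY_OP * → -1 * -1 = 1. Stack: [-28, 1]
BINARY_OP + → -28 + 1 = -27. Stack: [-27]
STORE_FAST q → q=-27. Stack: []
LOAD_FAST z → push -1. Stack: [-1]
RETURN_VALUE → return -1.

40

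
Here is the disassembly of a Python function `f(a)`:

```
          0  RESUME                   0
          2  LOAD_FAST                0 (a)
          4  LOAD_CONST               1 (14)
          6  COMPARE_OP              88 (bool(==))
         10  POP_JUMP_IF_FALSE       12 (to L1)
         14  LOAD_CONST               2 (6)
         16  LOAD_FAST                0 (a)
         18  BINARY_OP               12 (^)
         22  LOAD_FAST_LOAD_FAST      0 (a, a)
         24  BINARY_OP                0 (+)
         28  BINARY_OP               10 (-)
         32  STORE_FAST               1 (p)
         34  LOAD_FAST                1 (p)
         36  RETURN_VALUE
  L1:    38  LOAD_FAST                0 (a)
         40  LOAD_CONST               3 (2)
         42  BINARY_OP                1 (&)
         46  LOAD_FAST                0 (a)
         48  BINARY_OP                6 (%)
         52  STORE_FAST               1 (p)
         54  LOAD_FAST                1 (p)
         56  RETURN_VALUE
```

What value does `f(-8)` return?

LOAD_FAST a → push -8. Stack: [-8]
LOAD_CONST → push 14. Stack: [-8, 14]
COMPARE_OP bool(==) → -8 vs 14 = False. Stack: [False]
POP_JUMP_IF_FALSE → pop False; jump. Stack: []
LOAD_FAST a → push -8. Stack: [-8]
LOAD_CONST → push 2. Stack: [-8, 2]
BINARY_OP & → -8 & 2 = 0. Stack: [0]
LOAD_FAST a → push -8. Stack: [0, -8]
BINARY_OP % → 0 % -8 = 0. Stack: [0]
STORE_FAST p → p=0. Stack: []
LOAD_FAST p → push 0. Stack: [0]
RETURN_VALUE → return 0.

0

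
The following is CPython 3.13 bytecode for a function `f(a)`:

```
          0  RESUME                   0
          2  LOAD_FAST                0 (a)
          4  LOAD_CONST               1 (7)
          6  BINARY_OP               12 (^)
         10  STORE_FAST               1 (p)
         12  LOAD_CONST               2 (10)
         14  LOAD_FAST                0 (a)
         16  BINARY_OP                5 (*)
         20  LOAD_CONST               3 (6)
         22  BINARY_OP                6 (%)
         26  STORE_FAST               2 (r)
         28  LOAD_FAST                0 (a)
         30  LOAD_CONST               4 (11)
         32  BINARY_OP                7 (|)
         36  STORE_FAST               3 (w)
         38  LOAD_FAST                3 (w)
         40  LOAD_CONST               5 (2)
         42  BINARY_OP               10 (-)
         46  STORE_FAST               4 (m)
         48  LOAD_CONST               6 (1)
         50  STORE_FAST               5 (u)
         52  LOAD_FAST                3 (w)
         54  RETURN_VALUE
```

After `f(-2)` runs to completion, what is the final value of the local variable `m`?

LOAD_FAST a → push -2. Stack: [-2]
LOAD_CONST → push 7. Stack: [-2, 7]
BINARY_OP ^ → -2 ^ 7 = -7. Stack: [-7]
STORE_FAST p → p=-7. Stack: []
LOAD_CONST → push 10. Stack: [10]
LOAD_FAST a → push -2. Stack: [10, -2]
BINARY_OP * → 10 * -2 = -20. Stack: [-20]
LOAD_CONST → push 6. Stack: [-20, 6]
BINARY_OP % → -20 % 6 = 4. Stack: [4]
STORE_FAST r → r=4. Stack: []
LOAD_FAST a → push -2. Stack: [-2]
LOAD_CONST → push 11. Stack: [-2, 11]
BINARY_OP | → -2 | 11 = -1. Stack: [-1]
STORE_FAST w → w=-1. Stack: []
LOAD_FAST w → push -1. Stack: [-1]
LOAD_CONST → push 2. Stack: [-1, 2]
BINARY_OP - → -1 - 2 = -3. Stack: [-3]
STORE_FAST m → m=-3. Stack: []
LOAD_CONST → push 1. Stack: [1]
STORE_FAST u → u=1. Stack: []
LOAD_FAST w → push -1. Stack: [-1]
RETURN_VALUE → return -1.

-3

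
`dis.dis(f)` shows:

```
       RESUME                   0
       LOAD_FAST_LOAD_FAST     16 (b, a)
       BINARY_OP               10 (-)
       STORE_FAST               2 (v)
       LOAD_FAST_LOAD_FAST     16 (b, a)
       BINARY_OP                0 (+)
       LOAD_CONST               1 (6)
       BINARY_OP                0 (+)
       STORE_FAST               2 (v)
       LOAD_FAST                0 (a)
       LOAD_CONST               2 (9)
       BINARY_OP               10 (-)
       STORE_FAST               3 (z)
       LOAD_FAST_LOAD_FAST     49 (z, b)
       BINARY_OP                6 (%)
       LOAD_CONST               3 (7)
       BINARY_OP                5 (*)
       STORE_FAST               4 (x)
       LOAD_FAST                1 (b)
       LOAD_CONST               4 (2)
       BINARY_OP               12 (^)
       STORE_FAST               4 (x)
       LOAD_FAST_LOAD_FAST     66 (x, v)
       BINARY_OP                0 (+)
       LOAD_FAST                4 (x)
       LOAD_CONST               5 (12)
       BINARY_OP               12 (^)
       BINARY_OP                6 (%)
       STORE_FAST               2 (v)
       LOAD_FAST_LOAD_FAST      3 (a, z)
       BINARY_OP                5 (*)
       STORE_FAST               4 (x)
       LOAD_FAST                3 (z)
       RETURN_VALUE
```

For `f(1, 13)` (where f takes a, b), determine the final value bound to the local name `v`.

LOAD_FAST_LOAD_FAST b,a → push 13,1. Stack: [13, 1]
BINARY_OP - → 13 - 1 = 12. Stack: [12]
STORE_FAST v → v=12. Stack: []
LOAD_FAST_LOAD_FAST b,a → push 13,1. Stack: [13, 1]
BINARY_OP + → 13 + 1 = 14. Stack: [14]
LOAD_CONST → push 6. Stack: [14, 6]
BINARY_OP + → 14 + 6 = 20. Stack: [20]
STORE_FAST v → v=20. Stack: []
LOAD_FAST a → push 1. Stack: [1]
LOAD_CONST → push 9. Stack: [1, 9]
BINARY_OP - → 1 - 9 = -8. Stack: [-8]
STORE_FAST z → z=-8. Stack: []
LOAD_FAST_LOAD_FAST z,b → push -8,13. Stack: [-8, 13]
BINARY_OP % → -8 % 13 = 5. Stack: [5]
LOAD_CONST → push 7. Stack: [5, 7]
BINARY_OP * → 5 * 7 = 35. Stack: [35]
STORE_FAST x → x=35. Stack: []
LOAD_FAST b → push 13. Stack: [13]
LOAD_CONST → push 2. Stack: [13, 2]
BINARY_OP ^ → 13 ^ 2 = 15. Stack: [15]
STORE_FAST x → x=15. Stack: []
LOAD_FAST_LOAD_FAST x,v → push 15,20. Stack: [15, 20]
BINARY_OP + → 15 + 20 = 35. Stack: [35]
LOAD_FAST x → push 15. Stack: [35, 15]
LOAD_CONST → push 12. Stack: [35, 15, 12]
BINARY_OP ^ → 15 ^ 12 = 3. Stack: [35, 3]
BINARY_OP % → 35 % 3 = 2. Stack: [2]
STORE_FAST v → v=2. Stack: []
LOAD_FAST_LOAD_FAST a,z → push 1,-8. Stack: [1, -8]
BINARY_OP * → 1 * -8 = -8. Stack: [-8]
STORE_FAST x → x=-8. Stack: []
LOAD_FAST z → push -8. Stack: [-8]
RETURN_VALUE → return -8.

2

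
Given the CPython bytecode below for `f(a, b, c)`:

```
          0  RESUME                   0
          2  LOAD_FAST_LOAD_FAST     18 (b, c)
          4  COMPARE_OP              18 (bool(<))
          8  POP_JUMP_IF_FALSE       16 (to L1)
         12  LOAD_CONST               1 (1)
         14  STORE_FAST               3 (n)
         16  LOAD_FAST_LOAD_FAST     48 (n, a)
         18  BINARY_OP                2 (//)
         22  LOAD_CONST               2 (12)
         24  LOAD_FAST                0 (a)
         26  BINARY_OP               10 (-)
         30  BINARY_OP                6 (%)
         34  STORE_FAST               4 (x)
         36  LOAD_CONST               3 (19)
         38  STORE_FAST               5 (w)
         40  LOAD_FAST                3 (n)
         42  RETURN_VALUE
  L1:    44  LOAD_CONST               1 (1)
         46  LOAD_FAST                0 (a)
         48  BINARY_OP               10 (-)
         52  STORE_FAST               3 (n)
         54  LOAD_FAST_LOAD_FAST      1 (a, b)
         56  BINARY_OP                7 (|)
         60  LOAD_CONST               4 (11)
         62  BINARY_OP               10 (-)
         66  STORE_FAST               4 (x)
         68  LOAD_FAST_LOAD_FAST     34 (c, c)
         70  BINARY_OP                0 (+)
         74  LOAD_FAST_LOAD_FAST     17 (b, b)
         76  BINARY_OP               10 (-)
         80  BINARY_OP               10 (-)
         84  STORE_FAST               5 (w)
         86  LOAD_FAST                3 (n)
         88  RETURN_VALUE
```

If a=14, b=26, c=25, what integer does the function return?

-13

LOAD_FAST_LOAD_FAST b,c → push 26,25. Stack: [26, 25]
COMPARE_OP bool(<) → 26 vs 25 = False. Stack: [False]
POP_JUMP_IF_FALSE → pop False; jump. Stack: []
LOAD_CONST → push 1. Stack: [1]
LOAD_FAST a → push 14. Stack: [1, 14]
BINARY_OP - → 1 - 14 = -13. Stack: [-13]
STORE_FAST n → n=-13. Stack: []
LOAD_FAST_LOAD_FAST a,b → push 14,26. Stack: [14, 26]
BINARY_OP | → 14 | 26 = 30. Stack: [30]
LOAD_CONST → push 11. Stack: [30, 11]
BINARY_OP - → 30 - 11 = 19. Stack: [19]
STORE_FAST x → x=19. Stack: []
LOAD_FAST_LOAD_FAST c,c → push 25,25. Stack: [25, 25]
BINARY_OP + → 25 + 25 = 50. Stack: [50]
LOAD_FAST_LOAD_FAST b,b → push 26,26. Stack: [50, 26, 26]
BINARY_OP - → 26 - 26 = 0. Stack: [50, 0]
BINARY_OP - → 50 - 0 = 50. Stack: [50]
STORE_FAST w → w=50. Stack: []
LOAD_FAST n → push -13. Stack: [-13]
RETURN_VALUE → return -13.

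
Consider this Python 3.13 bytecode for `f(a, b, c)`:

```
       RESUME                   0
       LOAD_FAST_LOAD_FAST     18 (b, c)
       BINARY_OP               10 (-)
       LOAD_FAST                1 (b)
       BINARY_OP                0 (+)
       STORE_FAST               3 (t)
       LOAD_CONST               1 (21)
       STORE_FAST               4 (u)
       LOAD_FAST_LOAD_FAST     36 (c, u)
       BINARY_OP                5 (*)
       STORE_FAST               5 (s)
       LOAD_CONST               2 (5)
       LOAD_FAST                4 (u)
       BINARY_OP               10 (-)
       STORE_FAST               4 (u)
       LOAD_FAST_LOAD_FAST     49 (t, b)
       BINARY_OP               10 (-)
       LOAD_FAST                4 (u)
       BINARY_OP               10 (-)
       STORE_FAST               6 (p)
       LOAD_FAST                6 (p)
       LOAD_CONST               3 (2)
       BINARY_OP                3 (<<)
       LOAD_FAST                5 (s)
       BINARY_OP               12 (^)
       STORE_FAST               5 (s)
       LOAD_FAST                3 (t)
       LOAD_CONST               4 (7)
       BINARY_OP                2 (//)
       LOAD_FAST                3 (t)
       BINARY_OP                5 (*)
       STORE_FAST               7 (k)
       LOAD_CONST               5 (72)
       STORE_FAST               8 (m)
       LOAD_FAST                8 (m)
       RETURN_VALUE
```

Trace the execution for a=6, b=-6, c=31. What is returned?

LOAD_FAST_LOAD_FAST b,c → push -6,31. Stack: [-6, 31]
BINARY_OP - → -6 - 31 = -37. Stack: [-37]
LOAD_FAST b → push -6. Stack: [-37, -6]
BINARY_OP + → -37 + -6 = -43. Stack: [-43]
STORE_FAST t → t=-43. Stack: []
LOAD_CONST → push 21. Stack: [21]
STORE_FAST u → u=21. Stack: []
LOAD_FAST_LOAD_FAST c,u → push 31,21. Stack: [31, 21]
BINARY_OP * → 31 * 21 = 651. Stack: [651]
STORE_FAST s → s=651. Stack: []
LOAD_CONST → push 5. Stack: [5]
LOAD_FAST u → push 21. Stack: [5, 21]
BINARY_OP - → 5 - 21 = -16. Stack: [-16]
STORE_FAST u → u=-16. Stack: []
LOAD_FAST_LOAD_FAST t,b → push -43,-6. Stack: [-43, -6]
BINARY_OP - → -43 - -6 = -37. Stack: [-37]
LOAD_FAST u → push -16. Stack: [-37, -16]
BINARY_OP - → -37 - -16 = -21. Stack: [-21]
STORE_FAST p → p=-21. Stack: []
LOAD_FAST p → push -21. Stack: [-21]
LOAD_CONST → push 2. Stack: [-21, 2]
BINARY_OP << → -21 << 2 = -84. Stack: [-84]
LOAD_FAST s → push 651. Stack: [-84, 651]
BINARY_OP ^ → -84 ^ 651 = -729. Stack: [-729]
STORE_FAST s → s=-729. Stack: []
LOAD_FAST t → push -43. Stack: [-43]
LOAD_CONST → push 7. Stack: [-43, 7]
BINARY_OP // → -43 // 7 = -7. Stack: [-7]
LOAD_FAST t → push -43. Stack: [-7, -43]
BINARY_OP * → -7 * -43 = 301. Stack: [301]
STORE_FAST k → k=301. Stack: []
LOAD_CONST → push 72. Stack: [72]
STORE_FAST m → m=72. Stack: []
LOAD_FAST m → push 72. Stack: [72]
RETURN_VALUE → return 72.

72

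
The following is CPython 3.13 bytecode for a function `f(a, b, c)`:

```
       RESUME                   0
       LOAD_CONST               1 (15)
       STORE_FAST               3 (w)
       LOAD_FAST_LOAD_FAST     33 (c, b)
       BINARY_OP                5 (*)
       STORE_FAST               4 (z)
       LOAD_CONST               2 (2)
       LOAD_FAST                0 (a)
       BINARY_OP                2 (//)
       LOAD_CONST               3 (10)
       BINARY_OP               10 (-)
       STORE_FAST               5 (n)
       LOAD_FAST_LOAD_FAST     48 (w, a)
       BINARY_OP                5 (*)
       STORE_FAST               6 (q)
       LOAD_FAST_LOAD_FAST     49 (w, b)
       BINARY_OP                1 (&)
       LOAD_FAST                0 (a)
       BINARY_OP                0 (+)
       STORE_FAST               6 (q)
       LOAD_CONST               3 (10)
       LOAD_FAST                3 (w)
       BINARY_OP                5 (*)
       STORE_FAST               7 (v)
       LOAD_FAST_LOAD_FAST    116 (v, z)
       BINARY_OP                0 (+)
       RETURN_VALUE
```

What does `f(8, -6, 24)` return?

LOAD_CONST → push 15. Stack: [15]
STORE_FAST w → w=15. Stack: []
LOAD_FAST_LOAD_FAST c,b → push 24,-6. Stack: [24, -6]
BINARY_OP * → 24 * -6 = -144. Stack: [-144]
STORE_FAST z → z=-144. Stack: []
LOAD_CONST → push 2. Stack: [2]
LOAD_FAST a → push 8. Stack: [2, 8]
BINARY_OP // → 2 // 8 = 0. Stack: [0]
LOAD_CONST → push 10. Stack: [0, 10]
BINARY_OP - → 0 - 10 = -10. Stack: [-10]
STORE_FAST n → n=-10. Stack: []
LOAD_FAST_LOAD_FAST w,a → push 15,8. Stack: [15, 8]
BINARY_OP * → 15 * 8 = 120. Stack: [120]
STORE_FAST q → q=120. Stack: []
LOAD_FAST_LOAD_FAST w,b → push 15,-6. Stack: [15, -6]
BINARY_OP & → 15 & -6 = 10. Stack: [10]
LOAD_FAST a → push 8. Stack: [10, 8]
BINARY_OP + → 10 + 8 = 18. Stack: [18]
STORE_FAST q → q=18. Stack: []
LOAD_CONST → push 10. Stack: [10]
LOAD_FAST w → push 15. Stack: [10, 15]
BINARY_OP * → 10 * 15 = 150. Stack: [150]
STORE_FAST v → v=150. Stack: []
LOAD_FAST_LOAD_FAST v,z → push 150,-144. Stack: [150, -144]
BINARY_OP + → 150 + -144 = 6. Stack: [6]
RETURN_VALUE → return 6.

6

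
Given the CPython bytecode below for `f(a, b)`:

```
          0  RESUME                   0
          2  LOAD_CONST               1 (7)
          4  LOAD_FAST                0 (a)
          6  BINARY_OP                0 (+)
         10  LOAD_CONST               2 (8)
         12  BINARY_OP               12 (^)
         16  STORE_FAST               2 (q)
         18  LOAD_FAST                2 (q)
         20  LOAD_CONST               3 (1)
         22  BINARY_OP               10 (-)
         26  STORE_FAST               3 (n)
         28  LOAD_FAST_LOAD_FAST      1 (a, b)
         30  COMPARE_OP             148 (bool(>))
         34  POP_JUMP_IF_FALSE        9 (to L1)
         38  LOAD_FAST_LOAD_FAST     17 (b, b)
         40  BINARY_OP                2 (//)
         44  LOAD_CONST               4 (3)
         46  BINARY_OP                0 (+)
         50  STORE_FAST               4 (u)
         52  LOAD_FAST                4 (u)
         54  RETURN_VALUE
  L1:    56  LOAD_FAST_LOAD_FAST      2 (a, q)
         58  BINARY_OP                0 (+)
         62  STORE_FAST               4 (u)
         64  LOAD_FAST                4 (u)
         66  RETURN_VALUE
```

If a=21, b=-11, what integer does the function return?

LOAD_CONST → push 7. Stack: [7]
LOAD_FAST a → push 21. Stack: [7, 21]
BINARY_OP + → 7 + 21 = 28. Stack: [28]
LOAD_CONST → push 8. Stack: [28, 8]
BINARY_OP ^ → 28 ^ 8 = 20. Stack: [20]
STORE_FAST q → q=20. Stack: []
LOAD_FAST q → push 20. Stack: [20]
LOAD_CONST → push 1. Stack: [20, 1]
BINARY_OP - → 20 - 1 = 19. Stack: [19]
STORE_FAST n → n=19. Stack: []
LOAD_FAST_LOAD_FAST a,b → push 21,-11. Stack: [21, -11]
COMPARE_OP bool(>) → 21 vs -11 = True. Stack: [True]
POP_JUMP_IF_FALSE → pop True; no jump. Stack: []
LOAD_FAST_LOAD_FAST b,b → push -11,-11. Stack: [-11, -11]
BINARY_OP // → -11 // -11 = 1. Stack: [1]
LOAD_CONST → push 3. Stack: [1, 3]
BINARY_OP + → 1 + 3 = 4. Stack: [4]
STORE_FAST u → u=4. Stack: []
LOAD_FAST u → push 4. Stack: [4]
RETURN_VALUE → return 4.

4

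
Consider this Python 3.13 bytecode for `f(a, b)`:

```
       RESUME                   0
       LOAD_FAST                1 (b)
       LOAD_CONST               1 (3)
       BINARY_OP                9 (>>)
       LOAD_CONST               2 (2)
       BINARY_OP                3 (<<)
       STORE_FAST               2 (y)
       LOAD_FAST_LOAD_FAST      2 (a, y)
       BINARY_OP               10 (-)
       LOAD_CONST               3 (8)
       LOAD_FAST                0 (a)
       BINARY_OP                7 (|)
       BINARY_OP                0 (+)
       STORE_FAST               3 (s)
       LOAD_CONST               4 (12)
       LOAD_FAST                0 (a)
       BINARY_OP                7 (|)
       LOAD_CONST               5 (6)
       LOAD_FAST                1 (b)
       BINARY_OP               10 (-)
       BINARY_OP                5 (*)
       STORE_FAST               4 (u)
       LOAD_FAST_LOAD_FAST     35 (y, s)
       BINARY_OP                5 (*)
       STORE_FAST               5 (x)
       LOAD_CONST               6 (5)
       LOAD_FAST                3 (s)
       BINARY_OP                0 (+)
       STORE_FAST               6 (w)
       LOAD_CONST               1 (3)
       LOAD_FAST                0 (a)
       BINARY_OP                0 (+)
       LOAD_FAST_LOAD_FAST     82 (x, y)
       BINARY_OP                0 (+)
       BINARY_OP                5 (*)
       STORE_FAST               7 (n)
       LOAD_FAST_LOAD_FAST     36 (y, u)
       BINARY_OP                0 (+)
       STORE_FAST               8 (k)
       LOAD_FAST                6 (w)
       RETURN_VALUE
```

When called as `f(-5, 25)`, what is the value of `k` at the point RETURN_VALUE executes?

LOAD_FAST b → push 25. Stack: [25]
LOAD_CONST → push 3. Stack: [25, 3]
BINARY_OP >> → 25 >> 3 = 3. Stack: [3]
LOAD_CONST → push 2. Stack: [3, 2]
BINARY_OP << → 3 << 2 = 12. Stack: [12]
STORE_FAST y → y=12. Stack: []
LOAD_FAST_LOAD_FAST a,y → push -5,12. Stack: [-5, 12]
BINARY_OP - → -5 - 12 = -17. Stack: [-17]
LOAD_CONST → push 8. Stack: [-17, 8]
LOAD_FAST a → push -5. Stack: [-17, 8, -5]
BINARY_OP | → 8 | -5 = -5. Stack: [-17, -5]
BINARY_OP + → -17 + -5 = -22. Stack: [-22]
STORE_FAST s → s=-22. Stack: []
LOAD_CONST → push 12. Stack: [12]
LOAD_FAST a → push -5. Stack: [12, -5]
BINARY_OP | → 12 | -5 = -1. Stack: [-1]
LOAD_CONST → push 6. Stack: [-1, 6]
LOAD_FAST b → push 25. Stack: [-1, 6, 25]
BINARY_OP - → 6 - 25 = -19. Stack: [-1, -19]
BINARY_OP * → -1 * -19 = 19. Stack: [19]
STORE_FAST u → u=19. Stack: []
LOAD_FAST_LOAD_FAST y,s → push 12,-22. Stack: [12, -22]
BINARY_OP * → 12 * -22 = -264. Stack: [-264]
STORE_FAST x → x=-264. Stack: []
LOAD_CONST → push 5. Stack: [5]
LOAD_FAST s → push -22. Stack: [5, -22]
BINARY_OP + → 5 + -22 = -17. Stack: [-17]
STORE_FAST w → w=-17. Stack: []
LOAD_CONST → push 3. Stack: [3]
LOAD_FAST a → push -5. Stack: [3, -5]
BINARY_OP + → 3 + -5 = -2. Stack: [-2]
LOAD_FAST_LOAD_FAST x,y → push -264,12. Stack: [-2, -264, 12]
BINARY_OP + → -264 + 12 = -252. Stack: [-2, -252]
BINARY_OP * → -2 * -252 = 504. Stack: [504]
STORE_FAST n → n=504. Stack: []
LOAD_FAST_LOAD_FAST y,u → push 12,19. Stack: [12, 19]
BINARY_OP + → 12 + 19 = 31. Stack: [31]
STORE_FAST k → k=31. Stack: []
LOAD_FAST w → push -17. Stack: [-17]
RETURN_VALUE → return -17.

31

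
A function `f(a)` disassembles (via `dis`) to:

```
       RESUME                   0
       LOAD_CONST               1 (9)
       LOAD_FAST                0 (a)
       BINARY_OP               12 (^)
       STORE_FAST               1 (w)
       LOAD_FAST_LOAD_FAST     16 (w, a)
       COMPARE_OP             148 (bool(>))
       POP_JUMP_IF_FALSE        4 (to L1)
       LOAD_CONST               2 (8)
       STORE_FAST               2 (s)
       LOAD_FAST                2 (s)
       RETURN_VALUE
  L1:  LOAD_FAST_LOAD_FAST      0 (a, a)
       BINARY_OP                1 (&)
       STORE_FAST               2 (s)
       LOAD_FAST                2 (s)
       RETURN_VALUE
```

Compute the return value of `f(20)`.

LOAD_CONST → push 9. Stack: [9]
LOAD_FAST a → push 20. Stack: [9, 20]
BINARY_OP ^ → 9 ^ 20 = 29. Stack: [29]
STORE_FAST w → w=29. Stack: []
LOAD_FAST_LOAD_FAST w,a → push 29,20. Stack: [29, 20]
COMPARE_OP bool(>) → 29 vs 20 = True. Stack: [True]
POP_JUMP_IF_FALSE → pop True; no jump. Stack: []
LOAD_CONST → push 8. Stack: [8]
STORE_FAST s → s=8. Stack: []
LOAD_FAST s → push 8. Stack: [8]
RETURN_VALUE → return 8.

8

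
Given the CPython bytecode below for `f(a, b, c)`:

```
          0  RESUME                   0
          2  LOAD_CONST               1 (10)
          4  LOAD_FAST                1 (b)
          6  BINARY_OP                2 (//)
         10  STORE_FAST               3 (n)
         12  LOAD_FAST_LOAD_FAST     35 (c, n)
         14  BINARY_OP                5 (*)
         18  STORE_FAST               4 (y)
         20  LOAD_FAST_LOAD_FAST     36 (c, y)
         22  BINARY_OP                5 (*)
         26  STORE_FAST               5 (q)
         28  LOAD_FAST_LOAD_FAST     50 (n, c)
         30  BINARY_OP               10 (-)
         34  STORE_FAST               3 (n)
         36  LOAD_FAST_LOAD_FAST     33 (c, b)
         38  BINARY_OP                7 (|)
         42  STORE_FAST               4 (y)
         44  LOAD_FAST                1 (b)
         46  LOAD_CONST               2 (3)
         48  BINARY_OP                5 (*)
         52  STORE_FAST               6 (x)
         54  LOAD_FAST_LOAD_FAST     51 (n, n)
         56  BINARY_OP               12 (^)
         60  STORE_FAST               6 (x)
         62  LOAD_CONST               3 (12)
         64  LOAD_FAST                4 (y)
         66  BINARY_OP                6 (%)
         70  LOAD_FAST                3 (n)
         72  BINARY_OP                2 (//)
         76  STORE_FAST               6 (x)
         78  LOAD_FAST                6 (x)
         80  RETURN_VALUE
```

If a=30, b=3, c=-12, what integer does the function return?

-1

LOAD_CONST → push 10. Stack: [10]
LOAD_FAST b → push 3. Stack: [10, 3]
BINARY_OP // → 10 // 3 = 3. Stack: [3]
STORE_FAST n → n=3. Stack: []
LOAD_FAST_LOAD_FAST c,n → push -12,3. Stack: [-12, 3]
BINARY_OP * → -12 * 3 = -36. Stack: [-36]
STORE_FAST y → y=-36. Stack: []
LOAD_FAST_LOAD_FAST c,y → push -12,-36. Stack: [-12, -36]
BINARY_OP * → -12 * -36 = 432. Stack: [432]
STORE_FAST q → q=432. Stack: []
LOAD_FAST_LOAD_FAST n,c → push 3,-12. Stack: [3, -12]
BINARY_OP - → 3 - -12 = 15. Stack: [15]
STORE_FAST n → n=15. Stack: []
LOAD_FAST_LOAD_FAST c,b → push -12,3. Stack: [-12, 3]
BINARY_OP | → -12 | 3 = -9. Stack: [-9]
STORE_FAST y → y=-9. Stack: []
LOAD_FAST b → push 3. Stack: [3]
LOAD_CONST → push 3. Stack: [3, 3]
BINARY_OP * → 3 * 3 = 9. Stack: [9]
STORE_FAST x → x=9. Stack: []
LOAD_FAST_LOAD_FAST n,n → push 15,15. Stack: [15, 15]
BINARY_OP ^ → 15 ^ 15 = 0. Stack: [0]
STORE_FAST x → x=0. Stack: []
LOAD_CONST → push 12. Stack: [12]
LOAD_FAST y → push -9. Stack: [12, -9]
BINARY_OP % → 12 % -9 = -6. Stack: [-6]
LOAD_FAST n → push 15. Stack: [-6, 15]
BINARY_OP // → -6 // 15 = -1. Stack: [-1]
STORE_FAST x → x=-1. Stack: []
LOAD_FAST x → push -1. Stack: [-1]
RETURN_VALUE → return -1.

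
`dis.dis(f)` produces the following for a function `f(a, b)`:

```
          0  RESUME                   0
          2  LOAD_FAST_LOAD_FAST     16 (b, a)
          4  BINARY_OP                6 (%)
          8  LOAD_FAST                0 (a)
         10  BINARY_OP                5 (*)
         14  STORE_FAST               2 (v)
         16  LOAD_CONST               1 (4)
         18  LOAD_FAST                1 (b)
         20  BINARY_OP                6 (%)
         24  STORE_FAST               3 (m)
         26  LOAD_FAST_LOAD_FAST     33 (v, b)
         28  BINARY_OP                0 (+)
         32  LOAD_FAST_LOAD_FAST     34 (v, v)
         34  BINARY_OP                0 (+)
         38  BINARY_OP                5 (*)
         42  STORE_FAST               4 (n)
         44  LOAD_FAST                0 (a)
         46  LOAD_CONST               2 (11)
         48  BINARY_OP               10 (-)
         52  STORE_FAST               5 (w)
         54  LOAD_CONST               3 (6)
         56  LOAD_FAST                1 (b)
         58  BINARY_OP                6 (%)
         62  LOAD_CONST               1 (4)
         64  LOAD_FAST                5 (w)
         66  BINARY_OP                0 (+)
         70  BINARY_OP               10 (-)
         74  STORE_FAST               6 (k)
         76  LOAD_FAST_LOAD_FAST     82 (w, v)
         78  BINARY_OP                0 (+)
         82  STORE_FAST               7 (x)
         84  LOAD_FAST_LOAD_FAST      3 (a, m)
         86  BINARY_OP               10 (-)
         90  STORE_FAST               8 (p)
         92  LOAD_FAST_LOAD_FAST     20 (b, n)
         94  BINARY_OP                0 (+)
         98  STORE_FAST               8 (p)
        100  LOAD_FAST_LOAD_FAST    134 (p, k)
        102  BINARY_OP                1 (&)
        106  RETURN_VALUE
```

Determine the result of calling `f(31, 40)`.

178026

LOAD_FAST_LOAD_FAST b,a → push 40,31. Stack: [40, 31]
BINARY_OP % → 40 % 31 = 9. Stack: [9]
LOAD_FAST a → push 31. Stack: [9, 31]
BINARY_OP * → 9 * 31 = 279. Stack: [279]
STORE_FAST v → v=279. Stack: []
LOAD_CONST → push 4. Stack: [4]
LOAD_FAST b → push 40. Stack: [4, 40]
BINARY_OP % → 4 % 40 = 4. Stack: [4]
STORE_FAST m → m=4. Stack: []
LOAD_FAST_LOAD_FAST v,b → push 279,40. Stack: [279, 40]
BINARY_OP + → 279 + 40 = 319. Stack: [319]
LOAD_FAST_LOAD_FAST v,v → push 279,279. Stack: [319, 279, 279]
BINARY_OP + → 279 + 279 = 558. Stack: [319, 558]
BINARY_OP * → 319 * 558 = 178002. Stack: [178002]
STORE_FAST n → n=178002. Stack: []
LOAD_FAST a → push 31. Stack: [31]
LOAD_CONST → push 11. Stack: [31, 11]
BINARY_OP - → 31 - 11 = 20. Stack: [20]
STORE_FAST w → w=20. Stack: []
LOAD_CONST → push 6. Stack: [6]
LOAD_FAST b → push 40. Stack: [6, 40]
BINARY_OP % → 6 % 40 = 6. Stack: [6]
LOAD_CONST → push 4. Stack: [6, 4]
LOAD_FAST w → push 20. Stack: [6, 4, 20]
BINARY_OP + → 4 + 20 = 24. Stack: [6, 24]
BINARY_OP - → 6 - 24 = -18. Stack: [-18]
STORE_FAST k → k=-18. Stack: []
LOAD_FAST_LOAD_FAST w,v → push 20,279. Stack: [20, 279]
BINARY_OP + → 20 + 279 = 299. Stack: [299]
STORE_FAST x → x=299. Stack: []
LOAD_FAST_LOAD_FAST a,m → push 31,4. Stack: [31, 4]
BINARY_OP - → 31 - 4 = 27. Stack: [27]
STORE_FAST p → p=27. Stack: []
LOAD_FAST_LOAD_FAST b,n → push 40,178002. Stack: [40, 178002]
BINARY_OP + → 40 + 178002 = 178042. Stack: [178042]
STORE_FAST p → p=178042. Stack: []
LOAD_FAST_LOAD_FAST p,k → push 178042,-18. Stack: [178042, -18]
BINARY_OP & → 178042 & -18 = 178026. Stack: [178026]
RETURN_VALUE → return 178026.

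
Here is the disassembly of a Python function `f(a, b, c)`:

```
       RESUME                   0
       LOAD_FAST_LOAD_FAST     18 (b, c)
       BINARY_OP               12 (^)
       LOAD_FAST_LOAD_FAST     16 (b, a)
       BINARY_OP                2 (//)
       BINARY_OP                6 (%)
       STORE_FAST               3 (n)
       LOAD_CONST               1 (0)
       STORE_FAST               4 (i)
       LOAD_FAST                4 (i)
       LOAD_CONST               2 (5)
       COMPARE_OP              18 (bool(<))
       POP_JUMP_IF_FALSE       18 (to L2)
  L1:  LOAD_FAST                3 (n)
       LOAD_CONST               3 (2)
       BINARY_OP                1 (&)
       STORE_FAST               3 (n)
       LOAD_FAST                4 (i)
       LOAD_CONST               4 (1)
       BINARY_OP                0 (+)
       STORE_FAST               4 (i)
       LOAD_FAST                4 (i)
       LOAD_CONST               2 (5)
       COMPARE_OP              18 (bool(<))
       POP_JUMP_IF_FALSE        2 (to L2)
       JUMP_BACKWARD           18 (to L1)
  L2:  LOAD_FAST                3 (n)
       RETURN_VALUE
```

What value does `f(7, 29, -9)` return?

2

LOAD_FAST_LOAD_FAST b,c → push 29,-9
BINARY_OP ^ → 29 ^ -9 = -22
LOAD_FAST_LOAD_FAST b,a → push 29,7
BINARY_OP // → 29 // 7 = 4
BINARY_OP % → -22 % 4 = 2
STORE_FAST n → n=2
LOAD_CONST → push 0
STORE_FAST i → i=0
LOAD_FAST i → push 0
LOAD_CONST → push 5
COMPARE_OP bool(<) → 0 vs 5 = True
POP_JUMP_IF_FALSE → pop True; no jump
LOAD_FAST n → push 2
LOAD_CONST → push 2
BINARY_OP & → 2 & 2 = 2
STORE_FAST n → n=2
LOAD_FAST i → push 0
LOAD_CONST → push 1
BINARY_OP + → 0 + 1 = 1
STORE_FAST i → i=1
LOAD_FAST i → push 1
LOAD_CONST → push 5
COMPARE_OP bool(<) → 1 vs 5 = True
POP_JUMP_IF_FALSE → pop True; no jump
LOAD_FAST n → push 2
LOAD_CONST → push 2
BINARY_OP & → 2 & 2 = 2
STORE_FAST n → n=2
LOAD_FAST i → push 1
LOAD_CONST → push 1
BINARY_OP + → 1 + 1 = 2
STORE_FAST i → i=2
LOAD_FAST i → push 2
LOAD_CONST → push 5
COMPARE_OP bool(<) → 2 vs 5 = True
POP_JUMP_IF_FALSE → pop True; no jump
LOAD_FAST n → push 2
LOAD_CONST → push 2
BINARY_OP & → 2 & 2 = 2
STORE_FAST n → n=2
LOAD_FAST i → push 2
LOAD_CONST → push 1
BINARY_OP + → 2 + 1 = 3
STORE_FAST i → i=3
LOAD_FAST i → push 3
LOAD_CONST → push 5
COMPARE_OP bool(<) → 3 vs 5 = True
POP_JUMP_IF_FALSE → pop True; no jump
LOAD_FAST n → push 2
LOAD_CONST → push 2
BINARY_OP & → 2 & 2 = 2
STORE_FAST n → n=2
LOAD_FAST i → push 3
LOAD_CONST → push 1
BINARY_OP + → 3 + 1 = 4
STORE_FAST i → i=4
LOAD_FAST i → push 4
LOAD_CONST → push 5
COMPARE_OP bool(<) → 4 vs 5 = True
POP_JUMP_IF_FALSE → pop True; no jump
LOAD_FAST n → push 2
LOAD_CONST → push 2
BINARY_OP & → 2 & 2 = 2
STORE_FAST n → n=2
LOAD_FAST i → push 4
LOAD_CONST → push 1
BINARY_OP + → 4 + 1 = 5
STORE_FAST i → i=5
LOAD_FAST i → push 5
LOAD_CONST → push 5
COMPARE_OP bool(<) → 5 vs 5 = False
POP_JUMP_IF_FALSE → pop False; jump
LOAD_FAST n → push 2
RETURN_VALUE → return 2.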